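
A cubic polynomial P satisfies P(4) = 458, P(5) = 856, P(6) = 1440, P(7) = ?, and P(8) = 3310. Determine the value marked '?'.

2246

On equispaced nodes a degree-3 polynomial has vanishing fourth forward difference, so
  P(4) - 4·P(5) + 6·P(6) - 4·P(7) + P(8) = 0.
Substituting the known values and solving for P(7):
  -4·P(7) = -8984
  P(7) = 2246.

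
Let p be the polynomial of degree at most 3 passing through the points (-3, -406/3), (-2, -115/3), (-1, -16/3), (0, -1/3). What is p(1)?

Write p(t) = at^3 + bt^2 + ct + d. Substituting each data point gives a linear system:
  -27a + 9b - 3c + d = -406/3
  -8a + 4b - 2c + d = -115/3
  -a + b - c + d = -16/3
  d = -1/3
Solving the system yields a = 6, b = 4, c = 3, d = -1/3.
So p(t) = 6t^3 + 4t^2 + 3t - 1/3.
Then p(1) = 38/3.

38/3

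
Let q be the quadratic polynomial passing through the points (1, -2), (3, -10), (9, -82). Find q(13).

-170

Using the Lagrange interpolation formula with nodes 1, 3, 9:
  L_0(u) = (u - 3)(u - 9) / 16
  L_1(u) = (u - 1)(u - 9) / -12
  L_2(u) = (u - 1)(u - 3) / 48
Then q(u) = -2·L_0(u) - 10·L_1(u) - 82·L_2(u).
Expanding and collecting terms gives q(u) = -u^2 - 1.
Evaluating at u = 13: q(13) = -170.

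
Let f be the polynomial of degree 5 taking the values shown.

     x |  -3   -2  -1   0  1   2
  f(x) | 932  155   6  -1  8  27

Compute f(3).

-70

Forward differences of the values at x = -3, -2, -1, 0, 1, 2:
  f  : 932  155  6  -1  8  27
  Δ  : -777  -149  -7  9  19
  Δ^2: 628  142  16  10
  Δ^3: -486  -126  -6
  Δ^4: 360  120
  Δ^5: -240
The fifth differences are constant, confirming degree 5.
Interpolating (Newton forward form) and evaluating at x = 3 gives f(3) = -70.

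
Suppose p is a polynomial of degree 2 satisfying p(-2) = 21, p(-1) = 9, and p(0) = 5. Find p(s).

p(s) = 4s^2 + 5

Write p(s) = as^2 + bs + c. Substituting each data point gives a linear system:
  4a - 2b + c = 21
  a - b + c = 9
  c = 5
Solving the system yields a = 4, b = 0, c = 5.
So p(s) = 4s^2 + 5.
Check: p(-1) = 9. ✓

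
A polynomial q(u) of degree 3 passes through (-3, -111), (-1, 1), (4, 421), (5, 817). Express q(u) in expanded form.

Using the Lagrange interpolation formula with nodes -3, -1, 4, 5:
  L_0(u) = (u + 1)(u - 4)(u - 5) / -112
  L_1(u) = (u + 3)(u - 4)(u - 5) / 60
  L_2(u) = (u + 3)(u + 1)(u - 5) / -35
  L_3(u) = (u + 3)(u + 1)(u - 4) / 48
Then q(u) = -111·L_0(u) + 1·L_1(u) + 421·L_2(u) + 817·L_3(u).
Expanding and collecting terms gives q(u) = 6u^3 + 4u^2 - 6u - 3.
Check: q(-3) = -111. ✓

q(u) = 6u^3 + 4u^2 - 6u - 3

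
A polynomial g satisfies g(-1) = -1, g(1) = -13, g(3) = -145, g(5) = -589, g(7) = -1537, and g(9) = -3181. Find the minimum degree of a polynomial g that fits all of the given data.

Forward differences of the values at u = -1, 1, 3, 5, 7, 9:
  g  : -1  -13  -145  -589  -1537  -3181
  Δ  : -12  -132  -444  -948  -1644
  Δ^2: -120  -312  -504  -696
  Δ^3: -192  -192  -192
  Δ^4: 0  0
  Δ^5: 0
The third differences are constant (-192) and nonzero, while all higher differences vanish, so the minimal degree is 3.

3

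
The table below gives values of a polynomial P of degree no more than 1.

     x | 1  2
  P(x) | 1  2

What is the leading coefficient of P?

Write P(x) = ax + b. Substituting each data point gives a linear system:
  a + b = 1
  2a + b = 2
Solving the system yields a = 1, b = 0.
So P(x) = x.
The leading coefficient is 1.

1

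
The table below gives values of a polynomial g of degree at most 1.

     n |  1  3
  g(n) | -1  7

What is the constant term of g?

-5

Write g(n) = an + b. Substituting each data point gives a linear system:
  a + b = -1
  3a + b = 7
Solving the system yields a = 4, b = -5.
So g(n) = 4n - 5.
The constant term is -5.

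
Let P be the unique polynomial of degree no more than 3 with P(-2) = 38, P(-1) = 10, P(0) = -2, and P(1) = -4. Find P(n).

P(n) = -n^3 + 5n^2 - 6n - 2

Using the Lagrange interpolation formula with nodes -2, -1, 0, 1:
  L_0(n) = (n + 1)n(n - 1) / -6
  L_1(n) = (n + 2)n(n - 1) / 2
  L_2(n) = (n + 2)(n + 1)(n - 1) / -2
  L_3(n) = (n + 2)(n + 1)n / 6
Then P(n) = 38·L_0(n) + 10·L_1(n) - 2·L_2(n) - 4·L_3(n).
Expanding and collecting terms gives P(n) = -n^3 + 5n^2 - 6n - 2.
Check: P(1) = -4. ✓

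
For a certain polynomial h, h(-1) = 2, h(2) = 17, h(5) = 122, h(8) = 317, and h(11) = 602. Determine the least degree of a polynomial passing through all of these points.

Forward differences of the values at u = -1, 2, 5, 8, 11:
  h  : 2  17  122  317  602
  Δ  : 15  105  195  285
  Δ^2: 90  90  90
  Δ^3: 0  0
  Δ^4: 0
The second differences are constant (90) and nonzero, while all higher differences vanish, so the minimal degree is 2.

2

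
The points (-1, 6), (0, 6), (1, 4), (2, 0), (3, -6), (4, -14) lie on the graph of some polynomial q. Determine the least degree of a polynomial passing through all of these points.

2

Forward differences of the values at t = -1, 0, 1, 2, 3, 4:
  q  : 6  6  4  0  -6  -14
  Δ  : 0  -2  -4  -6  -8
  Δ^2: -2  -2  -2  -2
  Δ^3: 0  0  0
  Δ^4: 0  0
  Δ^5: 0
The second differences are constant (-2) and nonzero, while all higher differences vanish, so the minimal degree is 2.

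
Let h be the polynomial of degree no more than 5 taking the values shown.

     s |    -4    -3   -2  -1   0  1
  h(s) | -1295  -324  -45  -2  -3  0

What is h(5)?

Using the Lagrange interpolation formula with nodes -4, -3, -2, -1, 0, 1:
  L_0(s) = (s + 3)(s + 2)(s + 1)s(s - 1) / -120
  L_1(s) = (s + 4)(s + 2)(s + 1)s(s - 1) / 24
  L_2(s) = (s + 4)(s + 3)(s + 1)s(s - 1) / -12
  L_3(s) = (s + 4)(s + 3)(s + 2)s(s - 1) / 12
  L_4(s) = (s + 4)(s + 3)(s + 2)(s + 1)(s - 1) / -24
  L_5(s) = (s + 4)(s + 3)(s + 2)(s + 1)s / 120
Then h(s) = -1295·L_0(s) - 324·L_1(s) - 45·L_2(s) - 2·L_3(s) - 3·L_4(s) + 0·L_5(s).
Expanding and collecting terms gives h(s) = s^5 - s^4 + s^3 + 3s^2 - s - 3.
Evaluating at s = 5: h(5) = 2692.

2692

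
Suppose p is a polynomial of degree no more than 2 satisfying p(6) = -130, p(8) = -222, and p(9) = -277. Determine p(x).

p(x) = -3x^2 - 4x + 2

Using the Lagrange interpolation formula with nodes 6, 8, 9:
  L_0(x) = (x - 8)(x - 9) / 6
  L_1(x) = (x - 6)(x - 9) / -2
  L_2(x) = (x - 6)(x - 8) / 3
Then p(x) = -130·L_0(x) - 222·L_1(x) - 277·L_2(x).
Expanding and collecting terms gives p(x) = -3x² - 4x + 2.
Check: p(6) = -130. ✓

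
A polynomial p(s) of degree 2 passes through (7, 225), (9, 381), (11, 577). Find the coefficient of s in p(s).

-2

Write p(s) = as^2 + bs + c. Substituting each data point gives a linear system:
  49a + 7b + c = 225
  81a + 9b + c = 381
  121a + 11b + c = 577
Solving the system yields a = 5, b = -2, c = -6.
So p(s) = 5s^2 - 2s - 6.
The coefficient of s is -2.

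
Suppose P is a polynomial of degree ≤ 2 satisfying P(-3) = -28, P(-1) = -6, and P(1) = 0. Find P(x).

Write P(x) = ax^2 + bx + c. Substituting each data point gives a linear system:
  9a - 3b + c = -28
  a - b + c = -6
  a + b + c = 0
Solving the system yields a = -2, b = 3, c = -1.
So P(x) = -2x^2 + 3x - 1.
Check: P(1) = 0. ✓

P(x) = -2x^2 + 3x - 1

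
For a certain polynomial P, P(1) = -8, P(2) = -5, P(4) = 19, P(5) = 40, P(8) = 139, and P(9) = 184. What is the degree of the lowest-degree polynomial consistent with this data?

2

Divided differences on the nodes 1, 2, 4, 5, 8, 9:
  order 0: -8  -5  19  40  139  184
  order 1: 3  12  21  33  45
  order 2: 3  3  3  3
  order 3: 0  0  0
  order 4: 0  0
  order 5: 0
The order-2 divided differences are all 3 (nonzero) and every higher order vanishes, so the data lies on a polynomial of degree exactly 2.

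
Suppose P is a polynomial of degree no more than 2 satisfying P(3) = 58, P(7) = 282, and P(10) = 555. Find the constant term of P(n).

Write P(n) = an^2 + bn + c. Substituting each data point gives a linear system:
  9a + 3b + c = 58
  49a + 7b + c = 282
  100a + 10b + c = 555
Solving the system yields a = 5, b = 6, c = -5.
So P(n) = 5n^2 + 6n - 5.
The constant term is -5.

-5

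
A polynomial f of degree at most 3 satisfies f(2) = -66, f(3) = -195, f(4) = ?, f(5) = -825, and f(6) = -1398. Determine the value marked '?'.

The 4 known points determine the degree-3 polynomial uniquely.
Write f(s) = as^3 + bs^2 + cs + d. Substituting each data point gives a linear system:
  8a + 4b + 2c + d = -66
  27a + 9b + 3c + d = -195
  125a + 25b + 5c + d = -825
  216a + 36b + 6c + d = -1398
Solving the system yields a = -6, b = -2, c = -5, d = 0.
So f(s) = -6s^3 - 2s^2 - 5s.
Then f(4) = -436.

-436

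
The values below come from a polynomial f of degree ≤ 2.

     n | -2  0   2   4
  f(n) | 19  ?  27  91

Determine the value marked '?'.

The 3 known points determine the degree-2 polynomial uniquely.
Write f(n) = an^2 + bn + c. Substituting each data point gives a linear system:
  4a - 2b + c = 19
  4a + 2b + c = 27
  16a + 4b + c = 91
Solving the system yields a = 5, b = 2, c = 3.
So f(n) = 5n^2 + 2n + 3.
Then f(0) = 3.

3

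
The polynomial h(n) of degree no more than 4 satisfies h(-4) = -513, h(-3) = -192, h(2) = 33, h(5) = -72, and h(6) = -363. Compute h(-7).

Using the Lagrange interpolation formula with nodes -4, -3, 2, 5, 6:
  L_0(n) = (n + 3)(n - 2)(n - 5)(n - 6) / 540
  L_1(n) = (n + 4)(n - 2)(n - 5)(n - 6) / -360
  L_2(n) = (n + 4)(n + 3)(n - 5)(n - 6) / 360
  L_3(n) = (n + 4)(n + 3)(n - 2)(n - 6) / -216
  L_4(n) = (n + 4)(n + 3)(n - 2)(n - 5) / 360
Then h(n) = -513·L_0(n) - 192·L_1(n) + 33·L_2(n) - 72·L_3(n) - 363·L_4(n).
Expanding and collecting terms gives h(n) = -n⁴ + 4n³ + n² + 5n + 3.
Evaluating at n = -7: h(-7) = -3756.

-3756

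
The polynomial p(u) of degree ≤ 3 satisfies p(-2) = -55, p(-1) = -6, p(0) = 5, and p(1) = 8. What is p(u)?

Write p(u) = au^3 + bu^2 + cu + d. Substituting each data point gives a linear system:
  -8a + 4b - 2c + d = -55
  -a + b - c + d = -6
  d = 5
  a + b + c + d = 8
Solving the system yields a = 5, b = -4, c = 2, d = 5.
So p(u) = 5u^3 - 4u^2 + 2u + 5.
Check: p(-2) = -55. ✓

p(u) = 5u^3 - 4u^2 + 2u + 5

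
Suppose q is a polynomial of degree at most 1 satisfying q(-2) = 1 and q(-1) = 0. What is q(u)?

Using the Lagrange interpolation formula with nodes -2, -1:
  L_0(u) = (u + 1) / -1
  L_1(u) = (u + 2) / 1
Then q(u) = 1·L_0(u) + 0·L_1(u).
Expanding and collecting terms gives q(u) = -u - 1.
Check: q(-2) = 1. ✓

q(u) = -u - 1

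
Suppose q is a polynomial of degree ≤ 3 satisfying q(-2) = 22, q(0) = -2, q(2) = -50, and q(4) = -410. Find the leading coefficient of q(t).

Write q(t) = at^3 + bt^2 + ct + d. Substituting each data point gives a linear system:
  -8a + 4b - 2c + d = 22
  d = -2
  8a + 4b + 2c + d = -50
  64a + 16b + 4c + d = -410
Solving the system yields a = -6, b = -3, c = 6, d = -2.
So q(t) = -6t^3 - 3t^2 + 6t - 2.
The leading coefficient is -6.

-6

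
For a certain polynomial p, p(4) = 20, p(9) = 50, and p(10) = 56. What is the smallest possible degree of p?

1

Divided differences on the nodes 4, 9, 10:
  order 0: 20  50  56
  order 1: 6  6
  order 2: 0
The order-1 divided differences are all 6 (nonzero) and every higher order vanishes, so the data lies on a polynomial of degree exactly 1.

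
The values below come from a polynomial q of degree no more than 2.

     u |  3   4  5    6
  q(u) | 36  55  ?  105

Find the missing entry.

On equispaced nodes a degree-2 polynomial has vanishing third forward difference, so
  - q(3) + 3·q(4) - 3·q(5) + q(6) = 0.
Substituting the known values and solving for q(5):
  -3·q(5) = -234
  q(5) = 78.

78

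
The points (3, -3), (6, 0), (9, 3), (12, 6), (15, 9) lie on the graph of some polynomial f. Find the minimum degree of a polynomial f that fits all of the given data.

Forward differences of the values at s = 3, 6, 9, 12, 15:
  f  : -3  0  3  6  9
  Δ  : 3  3  3  3
  Δ^2: 0  0  0
  Δ^3: 0  0
  Δ^4: 0
The first differences are constant (3) and nonzero, while all higher differences vanish, so the minimal degree is 1.

1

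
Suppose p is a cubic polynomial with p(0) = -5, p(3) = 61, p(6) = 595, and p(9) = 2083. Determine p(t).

Write p(t) = at^3 + bt^2 + ct + d. Substituting each data point gives a linear system:
  d = -5
  27a + 9b + 3c + d = 61
  216a + 36b + 6c + d = 595
  729a + 81b + 9c + d = 2083
Solving the system yields a = 3, b = -1, c = -2, d = -5.
So p(t) = 3t^3 - t^2 - 2t - 5.
Check: p(3) = 61. ✓

p(t) = 3t^3 - t^2 - 2t - 5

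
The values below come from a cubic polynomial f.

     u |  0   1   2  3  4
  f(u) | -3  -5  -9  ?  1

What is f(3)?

-9

On equispaced nodes a degree-3 polynomial has vanishing fourth forward difference, so
  f(0) - 4·f(1) + 6·f(2) - 4·f(3) + f(4) = 0.
Substituting the known values and solving for f(3):
  -4·f(3) = 36
  f(3) = -9.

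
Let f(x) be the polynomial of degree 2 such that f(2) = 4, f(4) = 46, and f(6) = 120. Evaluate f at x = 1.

-5

Forward differences of the values at x = 2, 4, 6:
  f  : 4  46  120
  Δ  : 42  74
  Δ^2: 32
The second differences are constant, confirming degree 2.
Interpolating (Newton forward form) and evaluating at x = 1 gives f(1) = -5.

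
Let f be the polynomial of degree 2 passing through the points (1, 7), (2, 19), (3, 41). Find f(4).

73

Using the Lagrange interpolation formula with nodes 1, 2, 3:
  L_0(s) = (s - 2)(s - 3) / 2
  L_1(s) = (s - 1)(s - 3) / -1
  L_2(s) = (s - 1)(s - 2) / 2
Then f(s) = 7·L_0(s) + 19·L_1(s) + 41·L_2(s).
Expanding and collecting terms gives f(s) = 5s² - 3s + 5.
Evaluating at s = 4: f(4) = 73.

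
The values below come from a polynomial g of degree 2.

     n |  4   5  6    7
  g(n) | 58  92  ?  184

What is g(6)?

134

On equispaced nodes a degree-2 polynomial has vanishing third forward difference, so
  - g(4) + 3·g(5) - 3·g(6) + g(7) = 0.
Substituting the known values and solving for g(6):
  -3·g(6) = -402
  g(6) = 134.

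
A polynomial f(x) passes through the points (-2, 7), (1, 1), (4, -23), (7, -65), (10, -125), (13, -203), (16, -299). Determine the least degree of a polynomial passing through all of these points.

2

Forward differences of the values at x = -2, 1, 4, 7, 10, 13, 16:
  f  : 7  1  -23  -65  -125  -203  -299
  Δ  : -6  -24  -42  -60  -78  -96
  Δ^2: -18  -18  -18  -18  -18
  Δ^3: 0  0  0  0
  Δ^4: 0  0  0
  Δ^5: 0  0
  Δ^6: 0
The second differences are constant (-18) and nonzero, while all higher differences vanish, so the minimal degree is 2.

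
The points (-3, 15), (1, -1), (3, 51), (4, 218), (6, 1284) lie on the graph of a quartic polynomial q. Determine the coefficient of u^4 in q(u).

Write q(u) = au^4 + bu^3 + cu^2 + du + e. Substituting each data point gives a linear system:
  81a - 27b + 9c - 3d + e = 15
  a + b + c + d + e = -1
  81a + 27b + 9c + 3d + e = 51
  256a + 64b + 16c + 4d + e = 218
  1296a + 216b + 36c + 6d + e = 1284
Solving the system yields a = 1, b = 1, c = -6, d = -3, e = 6.
So q(u) = u⁴ + u³ - 6u² - 3u + 6.
The leading coefficient is 1.

1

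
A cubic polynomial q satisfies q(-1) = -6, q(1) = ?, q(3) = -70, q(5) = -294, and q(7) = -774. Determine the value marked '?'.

The 4 known points determine the degree-3 polynomial uniquely.
Write q(x) = ax^3 + bx^2 + cx + d. Substituting each data point gives a linear system:
  -a + b - c + d = -6
  27a + 9b + 3c + d = -70
  125a + 25b + 5c + d = -294
  343a + 49b + 7c + d = -774
Solving the system yields a = -2, b = -2, c = 2, d = -4.
So q(x) = -2x³ - 2x² + 2x - 4.
Then q(1) = -6.

-6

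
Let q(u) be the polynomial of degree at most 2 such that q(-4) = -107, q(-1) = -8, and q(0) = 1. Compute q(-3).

Using the Lagrange interpolation formula with nodes -4, -1, 0:
  L_0(u) = (u + 1)u / 12
  L_1(u) = (u + 4)u / -3
  L_2(u) = (u + 4)(u + 1) / 4
Then q(u) = -107·L_0(u) - 8·L_1(u) + 1·L_2(u).
Expanding and collecting terms gives q(u) = -6u^2 + 3u + 1.
Evaluating at u = -3: q(-3) = -62.

-62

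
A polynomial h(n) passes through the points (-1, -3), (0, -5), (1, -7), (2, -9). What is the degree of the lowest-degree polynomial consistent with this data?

Forward differences of the values at n = -1, 0, 1, 2:
  h  : -3  -5  -7  -9
  Δ  : -2  -2  -2
  Δ^2: 0  0
  Δ^3: 0
The first differences are constant (-2) and nonzero, while all higher differences vanish, so the minimal degree is 1.

1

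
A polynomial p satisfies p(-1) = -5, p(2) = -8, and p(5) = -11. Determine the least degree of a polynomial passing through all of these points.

1

Forward differences of the values at u = -1, 2, 5:
  p  : -5  -8  -11
  Δ  : -3  -3
  Δ^2: 0
The first differences are constant (-3) and nonzero, while all higher differences vanish, so the minimal degree is 1.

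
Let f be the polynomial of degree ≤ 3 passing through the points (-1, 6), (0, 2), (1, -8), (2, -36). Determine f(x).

Using the Lagrange interpolation formula with nodes -1, 0, 1, 2:
  L_0(x) = x(x - 1)(x - 2) / -6
  L_1(x) = (x + 1)(x - 1)(x - 2) / 2
  L_2(x) = (x + 1)x(x - 2) / -2
  L_3(x) = (x + 1)x(x - 1) / 6
Then f(x) = 6·L_0(x) + 2·L_1(x) - 8·L_2(x) - 36·L_3(x).
Expanding and collecting terms gives f(x) = -2x^3 - 3x^2 - 5x + 2.
Check: f(2) = -36. ✓

f(x) = -2x^3 - 3x^2 - 5x + 2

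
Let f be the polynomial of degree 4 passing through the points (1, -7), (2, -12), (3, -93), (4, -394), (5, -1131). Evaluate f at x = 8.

Using the Lagrange interpolation formula with nodes 1, 2, 3, 4, 5:
  L_0(x) = (x - 2)(x - 3)(x - 4)(x - 5) / 24
  L_1(x) = (x - 1)(x - 3)(x - 4)(x - 5) / -6
  L_2(x) = (x - 1)(x - 2)(x - 4)(x - 5) / 4
  L_3(x) = (x - 1)(x - 2)(x - 3)(x - 5) / -6
  L_4(x) = (x - 1)(x - 2)(x - 3)(x - 4) / 24
Then f(x) = -7·L_0(x) - 12·L_1(x) - 93·L_2(x) - 394·L_3(x) - 1131·L_4(x).
Expanding and collecting terms gives f(x) = -3x⁴ + 6x³ + x² - 5x - 6.
Evaluating at x = 8: f(8) = -9198.

-9198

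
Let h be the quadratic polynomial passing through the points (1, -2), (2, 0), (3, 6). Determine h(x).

Write h(x) = ax^2 + bx + c. Substituting each data point gives a linear system:
  a + b + c = -2
  4a + 2b + c = 0
  9a + 3b + c = 6
Solving the system yields a = 2, b = -4, c = 0.
So h(x) = 2x² - 4x.
Check: h(2) = 0. ✓

h(x) = 2x^2 - 4x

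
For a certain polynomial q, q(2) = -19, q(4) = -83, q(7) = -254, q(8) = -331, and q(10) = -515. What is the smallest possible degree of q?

Divided differences on the nodes 2, 4, 7, 8, 10:
  order 0: -19  -83  -254  -331  -515
  order 1: -32  -57  -77  -92
  order 2: -5  -5  -5
  order 3: 0  0
  order 4: 0
The order-2 divided differences are all -5 (nonzero) and every higher order vanishes, so the data lies on a polynomial of degree exactly 2.

2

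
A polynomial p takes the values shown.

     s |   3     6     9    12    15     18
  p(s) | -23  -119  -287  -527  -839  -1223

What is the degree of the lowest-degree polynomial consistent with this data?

Forward differences of the values at s = 3, 6, 9, 12, 15, 18:
  p  : -23  -119  -287  -527  -839  -1223
  Δ  : -96  -168  -240  -312  -384
  Δ^2: -72  -72  -72  -72
  Δ^3: 0  0  0
  Δ^4: 0  0
  Δ^5: 0
The second differences are constant (-72) and nonzero, while all higher differences vanish, so the minimal degree is 2.

2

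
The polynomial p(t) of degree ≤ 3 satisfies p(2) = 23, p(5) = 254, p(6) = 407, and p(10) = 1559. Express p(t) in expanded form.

p(t) = t^3 + 6t^2 - 4t - 1

Write p(t) = at^3 + bt^2 + ct + d. Substituting each data point gives a linear system:
  8a + 4b + 2c + d = 23
  125a + 25b + 5c + d = 254
  216a + 36b + 6c + d = 407
  1000a + 100b + 10c + d = 1559
Solving the system yields a = 1, b = 6, c = -4, d = -1.
So p(t) = t³ + 6t² - 4t - 1.
Check: p(6) = 407. ✓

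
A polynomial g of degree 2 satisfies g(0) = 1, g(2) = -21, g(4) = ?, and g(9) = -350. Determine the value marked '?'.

-75

The 3 known points determine the degree-2 polynomial uniquely.
Write g(t) = at^2 + bt + c. Substituting each data point gives a linear system:
  c = 1
  4a + 2b + c = -21
  81a + 9b + c = -350
Solving the system yields a = -4, b = -3, c = 1.
So g(t) = -4t^2 - 3t + 1.
Then g(4) = -75.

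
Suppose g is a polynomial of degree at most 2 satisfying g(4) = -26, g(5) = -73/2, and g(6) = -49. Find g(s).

Using the Lagrange interpolation formula with nodes 4, 5, 6:
  L_0(s) = (s - 5)(s - 6) / 2
  L_1(s) = (s - 4)(s - 6) / -1
  L_2(s) = (s - 4)(s - 5) / 2
Then g(s) = -26·L_0(s) - 73/2·L_1(s) - 49·L_2(s).
Expanding and collecting terms gives g(s) = -s² - (3/2)s - 4.
Check: g(6) = -49. ✓

g(s) = -s^2 - (3/2)s - 4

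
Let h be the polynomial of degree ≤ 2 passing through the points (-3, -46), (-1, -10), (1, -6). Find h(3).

Forward differences of the values at x = -3, -1, 1:
  h  : -46  -10  -6
  Δ  : 36  4
  Δ^2: -32
The second differences are constant, confirming degree 2.
Interpolating (Newton forward form) and evaluating at x = 3 gives h(3) = -34.

-34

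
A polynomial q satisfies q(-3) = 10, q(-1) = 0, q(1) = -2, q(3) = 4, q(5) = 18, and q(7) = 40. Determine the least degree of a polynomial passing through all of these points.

Forward differences of the values at t = -3, -1, 1, 3, 5, 7:
  q  : 10  0  -2  4  18  40
  Δ  : -10  -2  6  14  22
  Δ^2: 8  8  8  8
  Δ^3: 0  0  0
  Δ^4: 0  0
  Δ^5: 0
The second differences are constant (8) and nonzero, while all higher differences vanish, so the minimal degree is 2.

2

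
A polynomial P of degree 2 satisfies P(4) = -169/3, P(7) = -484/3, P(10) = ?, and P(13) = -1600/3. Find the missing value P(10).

On equispaced nodes a degree-2 polynomial has vanishing third forward difference, so
  - P(4) + 3·P(7) - 3·P(10) + P(13) = 0.
Substituting the known values and solving for P(10):
  -3·P(10) = 961
  P(10) = -961/3.

-961/3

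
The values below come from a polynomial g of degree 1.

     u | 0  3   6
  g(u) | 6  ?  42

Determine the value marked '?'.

24

The 2 known points determine the degree-1 polynomial uniquely.
Write g(u) = au + b. Substituting each data point gives a linear system:
  b = 6
  6a + b = 42
Solving the system yields a = 6, b = 6.
So g(u) = 6u + 6.
Then g(3) = 24.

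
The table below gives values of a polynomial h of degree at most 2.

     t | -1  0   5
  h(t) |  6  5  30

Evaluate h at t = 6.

Write h(t) = at^2 + bt + c. Substituting each data point gives a linear system:
  a - b + c = 6
  c = 5
  25a + 5b + c = 30
Solving the system yields a = 1, b = 0, c = 5.
So h(t) = t² + 5.
Then h(6) = 41.

41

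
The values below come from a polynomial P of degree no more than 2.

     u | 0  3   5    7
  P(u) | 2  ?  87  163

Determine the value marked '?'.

The 3 known points determine the degree-2 polynomial uniquely.
Write P(u) = au^2 + bu + c. Substituting each data point gives a linear system:
  c = 2
  25a + 5b + c = 87
  49a + 7b + c = 163
Solving the system yields a = 3, b = 2, c = 2.
So P(u) = 3u² + 2u + 2.
Then P(3) = 35.

35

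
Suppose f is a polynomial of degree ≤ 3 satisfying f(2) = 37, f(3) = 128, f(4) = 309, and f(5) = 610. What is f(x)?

Using the Lagrange interpolation formula with nodes 2, 3, 4, 5:
  L_0(x) = (x - 3)(x - 4)(x - 5) / -6
  L_1(x) = (x - 2)(x - 4)(x - 5) / 2
  L_2(x) = (x - 2)(x - 3)(x - 5) / -2
  L_3(x) = (x - 2)(x - 3)(x - 4) / 6
Then f(x) = 37·L_0(x) + 128·L_1(x) + 309·L_2(x) + 610·L_3(x).
Expanding and collecting terms gives f(x) = 5x^3 - 4x + 5.
Check: f(2) = 37. ✓

f(x) = 5x^3 - 4x + 5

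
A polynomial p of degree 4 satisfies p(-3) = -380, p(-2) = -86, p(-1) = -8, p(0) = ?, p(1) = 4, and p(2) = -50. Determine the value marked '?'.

On equispaced nodes a degree-4 polynomial has vanishing fifth forward difference, so
  - p(-3) + 5·p(-2) - 10·p(-1) + 10·p(0) - 5·p(1) + p(2) = 0.
Substituting the known values and solving for p(0):
  10·p(0) = 40
  p(0) = 4.

4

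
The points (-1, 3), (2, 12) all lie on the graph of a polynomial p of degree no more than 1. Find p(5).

Using the Lagrange interpolation formula with nodes -1, 2:
  L_0(s) = (s - 2) / -3
  L_1(s) = (s + 1) / 3
Then p(s) = 3·L_0(s) + 12·L_1(s).
Expanding and collecting terms gives p(s) = 3s + 6.
Evaluating at s = 5: p(5) = 21.

21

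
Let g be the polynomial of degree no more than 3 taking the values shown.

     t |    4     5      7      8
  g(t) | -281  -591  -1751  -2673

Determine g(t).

g(t) = -6t^3 + 6t^2 + 2t - 1

Using the Lagrange interpolation formula with nodes 4, 5, 7, 8:
  L_0(t) = (t - 5)(t - 7)(t - 8) / -12
  L_1(t) = (t - 4)(t - 7)(t - 8) / 6
  L_2(t) = (t - 4)(t - 5)(t - 8) / -6
  L_3(t) = (t - 4)(t - 5)(t - 7) / 12
Then g(t) = -281·L_0(t) - 591·L_1(t) - 1751·L_2(t) - 2673·L_3(t).
Expanding and collecting terms gives g(t) = -6t³ + 6t² + 2t - 1.
Check: g(4) = -281. ✓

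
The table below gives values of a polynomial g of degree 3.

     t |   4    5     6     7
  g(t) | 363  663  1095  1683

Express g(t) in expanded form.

Write g(t) = at^3 + bt^2 + ct + d. Substituting each data point gives a linear system:
  64a + 16b + 4c + d = 363
  125a + 25b + 5c + d = 663
  216a + 36b + 6c + d = 1095
  343a + 49b + 7c + d = 1683
Solving the system yields a = 4, b = 6, c = 2, d = 3.
So g(t) = 4t^3 + 6t^2 + 2t + 3.
Check: g(6) = 1095. ✓

g(t) = 4t^3 + 6t^2 + 2t + 3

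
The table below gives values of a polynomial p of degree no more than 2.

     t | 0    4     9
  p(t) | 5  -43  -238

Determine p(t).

Write p(t) = at^2 + bt + c. Substituting each data point gives a linear system:
  c = 5
  16a + 4b + c = -43
  81a + 9b + c = -238
Solving the system yields a = -3, b = 0, c = 5.
So p(t) = -3t^2 + 5.
Check: p(0) = 5. ✓

p(t) = -3t^2 + 5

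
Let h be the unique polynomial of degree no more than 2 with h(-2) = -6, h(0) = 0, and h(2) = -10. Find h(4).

-36

Forward differences of the values at x = -2, 0, 2:
  h  : -6  0  -10
  Δ  : 6  -10
  Δ^2: -16
The second differences are constant, confirming degree 2.
Interpolating (Newton forward form) and evaluating at x = 4 gives h(4) = -36.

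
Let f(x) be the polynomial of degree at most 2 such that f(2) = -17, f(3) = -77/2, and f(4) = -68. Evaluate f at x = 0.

2

Using the Lagrange interpolation formula with nodes 2, 3, 4:
  L_0(x) = (x - 3)(x - 4) / 2
  L_1(x) = (x - 2)(x - 4) / -1
  L_2(x) = (x - 2)(x - 3) / 2
Then f(x) = -17·L_0(x) - 77/2·L_1(x) - 68·L_2(x).
Expanding and collecting terms gives f(x) = -4x^2 - (3/2)x + 2.
Evaluating at x = 0: f(0) = 2.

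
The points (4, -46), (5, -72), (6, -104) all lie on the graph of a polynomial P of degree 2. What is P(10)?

Using the Lagrange interpolation formula with nodes 4, 5, 6:
  L_0(n) = (n - 5)(n - 6) / 2
  L_1(n) = (n - 4)(n - 6) / -1
  L_2(n) = (n - 4)(n - 5) / 2
Then P(n) = -46·L_0(n) - 72·L_1(n) - 104·L_2(n).
Expanding and collecting terms gives P(n) = -3n^2 + n - 2.
Evaluating at n = 10: P(10) = -292.

-292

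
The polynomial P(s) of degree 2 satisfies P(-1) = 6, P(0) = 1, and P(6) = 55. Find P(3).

10

Write P(s) = as^2 + bs + c. Substituting each data point gives a linear system:
  a - b + c = 6
  c = 1
  36a + 6b + c = 55
Solving the system yields a = 2, b = -3, c = 1.
So P(s) = 2s² - 3s + 1.
Then P(3) = 10.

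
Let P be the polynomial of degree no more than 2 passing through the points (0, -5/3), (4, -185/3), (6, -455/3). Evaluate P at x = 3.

-95/3

Using the Lagrange interpolation formula with nodes 0, 4, 6:
  L_0(x) = (x - 4)(x - 6) / 24
  L_1(x) = x(x - 6) / -8
  L_2(x) = x(x - 4) / 12
Then P(x) = -5/3·L_0(x) - 185/3·L_1(x) - 455/3·L_2(x).
Expanding and collecting terms gives P(x) = -5x² + 5x - 5/3.
Evaluating at x = 3: P(3) = -95/3.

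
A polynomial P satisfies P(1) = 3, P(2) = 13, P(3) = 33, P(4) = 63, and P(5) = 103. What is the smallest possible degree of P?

Forward differences of the values at n = 1, 2, 3, 4, 5:
  P  : 3  13  33  63  103
  Δ  : 10  20  30  40
  Δ^2: 10  10  10
  Δ^3: 0  0
  Δ^4: 0
The second differences are constant (10) and nonzero, while all higher differences vanish, so the minimal degree is 2.

2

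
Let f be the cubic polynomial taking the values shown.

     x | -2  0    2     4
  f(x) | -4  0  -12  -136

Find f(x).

Write f(x) = ax^3 + bx^2 + cx + d. Substituting each data point gives a linear system:
  -8a + 4b - 2c + d = -4
  d = 0
  8a + 4b + 2c + d = -12
  64a + 16b + 4c + d = -136
Solving the system yields a = -2, b = -2, c = 6, d = 0.
So f(x) = -2x^3 - 2x^2 + 6x.
Check: f(2) = -12. ✓

f(x) = -2x^3 - 2x^2 + 6x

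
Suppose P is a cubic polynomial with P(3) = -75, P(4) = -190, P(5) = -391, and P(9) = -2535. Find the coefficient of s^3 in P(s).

Write P(s) = as^3 + bs^2 + cs + d. Substituting each data point gives a linear system:
  27a + 9b + 3c + d = -75
  64a + 16b + 4c + d = -190
  125a + 25b + 5c + d = -391
  729a + 81b + 9c + d = -2535
Solving the system yields a = -4, b = 5, c = -2, d = -6.
So P(s) = -4s^3 + 5s^2 - 2s - 6.
The leading coefficient is -4.

-4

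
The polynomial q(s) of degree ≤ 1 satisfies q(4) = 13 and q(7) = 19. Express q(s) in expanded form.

Using the Lagrange interpolation formula with nodes 4, 7:
  L_0(s) = (s - 7) / -3
  L_1(s) = (s - 4) / 3
Then q(s) = 13·L_0(s) + 19·L_1(s).
Expanding and collecting terms gives q(s) = 2s + 5.
Check: q(4) = 13. ✓

q(s) = 2s + 5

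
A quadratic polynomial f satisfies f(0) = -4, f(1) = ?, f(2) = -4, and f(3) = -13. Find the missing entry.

On equispaced nodes a degree-2 polynomial has vanishing third forward difference, so
  - f(0) + 3·f(1) - 3·f(2) + f(3) = 0.
Substituting the known values and solving for f(1):
  3·f(1) = -3
  f(1) = -1.

-1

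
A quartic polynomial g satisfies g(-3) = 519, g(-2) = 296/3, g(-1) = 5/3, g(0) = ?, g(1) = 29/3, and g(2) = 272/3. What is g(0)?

On equispaced nodes a degree-4 polynomial has vanishing fifth forward difference, so
  - g(-3) + 5·g(-2) - 10·g(-1) + 10·g(0) - 5·g(1) + g(2) = 0.
Substituting the known values and solving for g(0):
  10·g(0) = 0
  g(0) = 0.

0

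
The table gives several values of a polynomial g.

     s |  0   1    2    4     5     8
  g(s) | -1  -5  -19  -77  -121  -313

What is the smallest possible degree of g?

Divided differences on the nodes 0, 1, 2, 4, 5, 8:
  order 0: -1  -5  -19  -77  -121  -313
  order 1: -4  -14  -29  -44  -64
  order 2: -5  -5  -5  -5
  order 3: 0  0  0
  order 4: 0  0
  order 5: 0
The order-2 divided differences are all -5 (nonzero) and every higher order vanishes, so the data lies on a polynomial of degree exactly 2.

2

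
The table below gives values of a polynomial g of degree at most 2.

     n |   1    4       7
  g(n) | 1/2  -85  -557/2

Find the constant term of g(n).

Write g(n) = an^2 + bn + c. Substituting each data point gives a linear system:
  a + b + c = 1/2
  16a + 4b + c = -85
  49a + 7b + c = -557/2
Solving the system yields a = -6, b = 3/2, c = 5.
So g(n) = -6n^2 + (3/2)n + 5.
The constant term is 5.

5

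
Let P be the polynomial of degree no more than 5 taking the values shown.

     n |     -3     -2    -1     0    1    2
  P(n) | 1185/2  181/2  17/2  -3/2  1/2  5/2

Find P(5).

-8863/2

Write P(n) = an^5 + bn^4 + cn^3 + dn^2 + en + k. Substituting each data point gives a linear system:
  -243a + 81b - 27c + 9d - 3e + k = 1185/2
  -32a + 16b - 8c + 4d - 2e + k = 181/2
  -a + b - c + d - e + k = 17/2
  k = -3/2
  a + b + c + d + e + k = 1/2
  32a + 16b + 8c + 4d + 2e + k = 5/2
Solving the system yields a = -2, b = 2, c = 4, d = 4, e = -6, k = -3/2.
So P(n) = -2n⁵ + 2n⁴ + 4n³ + 4n² - 6n - 3/2.
Then P(5) = -8863/2.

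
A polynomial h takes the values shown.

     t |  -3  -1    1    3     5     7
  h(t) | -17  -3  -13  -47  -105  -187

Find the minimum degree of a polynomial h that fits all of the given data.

2

Forward differences of the values at t = -3, -1, 1, 3, 5, 7:
  h  : -17  -3  -13  -47  -105  -187
  Δ  : 14  -10  -34  -58  -82
  Δ^2: -24  -24  -24  -24
  Δ^3: 0  0  0
  Δ^4: 0  0
  Δ^5: 0
The second differences are constant (-24) and nonzero, while all higher differences vanish, so the minimal degree is 2.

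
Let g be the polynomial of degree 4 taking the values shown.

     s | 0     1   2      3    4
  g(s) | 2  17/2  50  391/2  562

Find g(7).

9755/2

Write g(s) = as^4 + bs^3 + cs^2 + ds + e. Substituting each data point gives a linear system:
  e = 2
  a + b + c + d + e = 17/2
  16a + 8b + 4c + 2d + e = 50
  81a + 27b + 9c + 3d + e = 391/2
  256a + 64b + 16c + 4d + e = 562
Solving the system yields a = 2, b = -1/2, c = 5, d = 0, e = 2.
So g(s) = 2s^4 - (1/2)s^3 + 5s^2 + 2.
Then g(7) = 9755/2.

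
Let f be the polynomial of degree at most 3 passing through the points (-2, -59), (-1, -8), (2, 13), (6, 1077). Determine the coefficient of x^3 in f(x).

6

Write f(x) = ax^3 + bx^2 + cx + d. Substituting each data point gives a linear system:
  -8a + 4b - 2c + d = -59
  -a + b - c + d = -8
  8a + 4b + 2c + d = 13
  216a + 36b + 6c + d = 1077
Solving the system yields a = 6, b = -5, c = -6, d = -3.
So f(x) = 6x^3 - 5x^2 - 6x - 3.
The leading coefficient is 6.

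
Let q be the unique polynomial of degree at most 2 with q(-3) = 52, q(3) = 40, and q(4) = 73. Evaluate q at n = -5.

136

Using the Lagrange interpolation formula with nodes -3, 3, 4:
  L_0(n) = (n - 3)(n - 4) / 42
  L_1(n) = (n + 3)(n - 4) / -6
  L_2(n) = (n + 3)(n - 3) / 7
Then q(n) = 52·L_0(n) + 40·L_1(n) + 73·L_2(n).
Expanding and collecting terms gives q(n) = 5n² - 2n + 1.
Evaluating at n = -5: q(-5) = 136.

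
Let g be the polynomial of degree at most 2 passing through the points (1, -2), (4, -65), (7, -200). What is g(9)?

-330

Using the Lagrange interpolation formula with nodes 1, 4, 7:
  L_0(s) = (s - 4)(s - 7) / 18
  L_1(s) = (s - 1)(s - 7) / -9
  L_2(s) = (s - 1)(s - 4) / 18
Then g(s) = -2·L_0(s) - 65·L_1(s) - 200·L_2(s).
Expanding and collecting terms gives g(s) = -4s^2 - s + 3.
Evaluating at s = 9: g(9) = -330.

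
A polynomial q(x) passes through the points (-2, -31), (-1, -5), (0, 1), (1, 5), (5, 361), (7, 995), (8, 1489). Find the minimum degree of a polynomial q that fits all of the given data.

Divided differences on the nodes -2, -1, 0, 1, 5, 7, 8:
  order 0: -31  -5  1  5  361  995  1489
  order 1: 26  6  4  89  317  494
  order 2: -10  -1  17  38  59
  order 3: 3  3  3  3
  order 4: 0  0  0
  order 5: 0  0
  order 6: 0
The order-3 divided differences are all 3 (nonzero) and every higher order vanishes, so the data lies on a polynomial of degree exactly 3.

3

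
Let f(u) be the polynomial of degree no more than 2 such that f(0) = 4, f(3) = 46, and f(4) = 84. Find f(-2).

Write f(u) = au^2 + bu + c. Substituting each data point gives a linear system:
  c = 4
  9a + 3b + c = 46
  16a + 4b + c = 84
Solving the system yields a = 6, b = -4, c = 4.
So f(u) = 6u^2 - 4u + 4.
Then f(-2) = 36.

36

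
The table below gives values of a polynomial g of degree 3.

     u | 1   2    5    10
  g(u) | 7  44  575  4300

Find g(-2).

-20

Write g(u) = au^3 + bu^2 + cu + d. Substituting each data point gives a linear system:
  a + b + c + d = 7
  8a + 4b + 2c + d = 44
  125a + 25b + 5c + d = 575
  1000a + 100b + 10c + d = 4300
Solving the system yields a = 4, b = 3, c = 0, d = 0.
So g(u) = 4u^3 + 3u^2.
Then g(-2) = -20.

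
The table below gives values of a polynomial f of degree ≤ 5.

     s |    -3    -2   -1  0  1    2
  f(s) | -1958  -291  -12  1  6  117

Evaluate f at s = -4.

Using the Lagrange interpolation formula with nodes -3, -2, -1, 0, 1, 2:
  L_0(s) = (s + 2)(s + 1)s(s - 1)(s - 2) / -120
  L_1(s) = (s + 3)(s + 1)s(s - 1)(s - 2) / 24
  L_2(s) = (s + 3)(s + 2)s(s - 1)(s - 2) / -12
  L_3(s) = (s + 3)(s + 2)(s + 1)(s - 1)(s - 2) / 12
  L_4(s) = (s + 3)(s + 2)(s + 1)s(s - 2) / -24
  L_5(s) = (s + 3)(s + 2)(s + 1)s(s - 1) / 120
Then f(s) = -1958·L_0(s) - 291·L_1(s) - 12·L_2(s) + 1·L_3(s) + 6·L_4(s) + 117·L_5(s).
Expanding and collecting terms gives f(s) = 6s^5 - 6s^4 + s^3 + 2s^2 + 2s + 1.
Evaluating at s = -4: f(-4) = -7719.

-7719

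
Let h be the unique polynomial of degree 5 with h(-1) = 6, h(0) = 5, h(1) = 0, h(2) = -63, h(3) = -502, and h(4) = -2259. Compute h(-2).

Using the Lagrange interpolation formula with nodes -1, 0, 1, 2, 3, 4:
  L_0(n) = n(n - 1)(n - 2)(n - 3)(n - 4) / -120
  L_1(n) = (n + 1)(n - 1)(n - 2)(n - 3)(n - 4) / 24
  L_2(n) = (n + 1)n(n - 2)(n - 3)(n - 4) / -12
  L_3(n) = (n + 1)n(n - 1)(n - 3)(n - 4) / 12
  L_4(n) = (n + 1)n(n - 1)(n - 2)(n - 4) / -24
  L_5(n) = (n + 1)n(n - 1)(n - 2)(n - 3) / 120
Then h(n) = 6·L_0(n) + 5·L_1(n) + 0·L_2(n) - 63·L_3(n) - 502·L_4(n) - 2259·L_5(n).
Expanding and collecting terms gives h(n) = -3n⁵ + 4n⁴ - 2n³ - 6n² + 2n + 5.
Evaluating at n = -2: h(-2) = 153.

153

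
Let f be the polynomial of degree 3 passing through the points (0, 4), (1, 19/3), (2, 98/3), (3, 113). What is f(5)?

Forward differences of the values at s = 0, 1, 2, 3:
  f  : 4  19/3  98/3  113
  Δ  : 7/3  79/3  241/3
  Δ^2: 24  54
  Δ^3: 30
The third differences are constant, confirming degree 3.
Interpolating (Newton forward form) and evaluating at s = 5 gives f(5) = 1667/3.

1667/3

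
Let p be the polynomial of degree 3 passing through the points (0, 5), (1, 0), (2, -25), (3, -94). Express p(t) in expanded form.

p(t) = -4t^3 + 2t^2 - 3t + 5

Using the Lagrange interpolation formula with nodes 0, 1, 2, 3:
  L_0(t) = (t - 1)(t - 2)(t - 3) / -6
  L_1(t) = t(t - 2)(t - 3) / 2
  L_2(t) = t(t - 1)(t - 3) / -2
  L_3(t) = t(t - 1)(t - 2) / 6
Then p(t) = 5·L_0(t) + 0·L_1(t) - 25·L_2(t) - 94·L_3(t).
Expanding and collecting terms gives p(t) = -4t^3 + 2t^2 - 3t + 5.
Check: p(2) = -25. ✓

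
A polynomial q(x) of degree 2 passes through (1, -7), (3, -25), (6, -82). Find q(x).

Write q(x) = ax^2 + bx + c. Substituting each data point gives a linear system:
  a + b + c = -7
  9a + 3b + c = -25
  36a + 6b + c = -82
Solving the system yields a = -2, b = -1, c = -4.
So q(x) = -2x^2 - x - 4.
Check: q(6) = -82. ✓

q(x) = -2x^2 - x - 4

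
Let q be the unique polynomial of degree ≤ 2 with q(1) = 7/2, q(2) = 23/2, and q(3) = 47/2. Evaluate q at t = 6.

Write q(t) = at^2 + bt + c. Substituting each data point gives a linear system:
  a + b + c = 7/2
  4a + 2b + c = 23/2
  9a + 3b + c = 47/2
Solving the system yields a = 2, b = 2, c = -1/2.
So q(t) = 2t^2 + 2t - 1/2.
Then q(6) = 167/2.

167/2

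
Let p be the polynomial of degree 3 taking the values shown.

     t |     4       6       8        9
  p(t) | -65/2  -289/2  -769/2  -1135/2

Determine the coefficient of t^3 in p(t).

Write p(t) = at^3 + bt^2 + ct + d. Substituting each data point gives a linear system:
  64a + 16b + 4c + d = -65/2
  216a + 36b + 6c + d = -289/2
  512a + 64b + 8c + d = -769/2
  729a + 81b + 9c + d = -1135/2
Solving the system yields a = -1, b = 2, c = 0, d = -1/2.
So p(t) = -t³ + 2t² - 1/2.
The leading coefficient is -1.

-1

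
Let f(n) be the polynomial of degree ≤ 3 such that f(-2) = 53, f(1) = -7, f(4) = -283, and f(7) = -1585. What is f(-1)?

7

Write f(n) = an^3 + bn^2 + cn + d. Substituting each data point gives a linear system:
  -8a + 4b - 2c + d = 53
  a + b + c + d = -7
  64a + 16b + 4c + d = -283
  343a + 49b + 7c + d = -1585
Solving the system yields a = -5, b = 3, c = -2, d = -3.
So f(n) = -5n^3 + 3n^2 - 2n - 3.
Then f(-1) = 7.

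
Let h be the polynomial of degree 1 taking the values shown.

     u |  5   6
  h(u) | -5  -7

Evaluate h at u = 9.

-13

Write h(u) = au + b. Substituting each data point gives a linear system:
  5a + b = -5
  6a + b = -7
Solving the system yields a = -2, b = 5.
So h(u) = -2u + 5.
Then h(9) = -13.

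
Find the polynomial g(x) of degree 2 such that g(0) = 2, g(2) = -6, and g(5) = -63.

g(x) = -3x^2 + 2x + 2

Write g(x) = ax^2 + bx + c. Substituting each data point gives a linear system:
  c = 2
  4a + 2b + c = -6
  25a + 5b + c = -63
Solving the system yields a = -3, b = 2, c = 2.
So g(x) = -3x² + 2x + 2.
Check: g(0) = 2. ✓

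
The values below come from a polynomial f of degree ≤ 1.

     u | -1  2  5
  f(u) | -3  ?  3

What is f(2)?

On equispaced nodes a degree-1 polynomial has vanishing second forward difference, so
  f(-1) - 2·f(2) + f(5) = 0.
Substituting the known values and solving for f(2):
  -2·f(2) = 0
  f(2) = 0.

0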